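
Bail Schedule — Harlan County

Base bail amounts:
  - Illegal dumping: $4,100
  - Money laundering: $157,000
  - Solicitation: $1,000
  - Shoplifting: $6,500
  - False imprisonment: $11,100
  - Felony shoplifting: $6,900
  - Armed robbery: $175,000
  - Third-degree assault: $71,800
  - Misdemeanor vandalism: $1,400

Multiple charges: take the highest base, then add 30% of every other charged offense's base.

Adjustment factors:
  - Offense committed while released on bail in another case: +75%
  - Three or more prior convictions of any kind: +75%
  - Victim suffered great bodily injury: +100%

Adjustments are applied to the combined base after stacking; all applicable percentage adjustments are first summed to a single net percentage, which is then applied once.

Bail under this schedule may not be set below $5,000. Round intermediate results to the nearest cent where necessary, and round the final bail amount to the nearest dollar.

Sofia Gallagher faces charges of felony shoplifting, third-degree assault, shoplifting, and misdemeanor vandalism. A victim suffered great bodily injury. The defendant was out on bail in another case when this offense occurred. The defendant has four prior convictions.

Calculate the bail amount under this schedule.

Base amounts from the schedule: felony shoplifting $6,900; third-degree assault $71,800; shoplifting $6,500; misdemeanor vandalism $1,400.
Stacking rule: highest base plus 30% of each additional charge. Highest is third-degree assault at $71,800. Additional: $6,900 × 30% = $2,070; $6,500 × 30% = $1,950; $1,400 × 30% = $420. Combined base = $71,800 + $4,440 = $76,240.
Net percentage adjustment: +75% +75% +100% = +250%. $76,240 × 3.5 = $266,840.
$266,840 is at or above the $5,000 minimum.

$266,840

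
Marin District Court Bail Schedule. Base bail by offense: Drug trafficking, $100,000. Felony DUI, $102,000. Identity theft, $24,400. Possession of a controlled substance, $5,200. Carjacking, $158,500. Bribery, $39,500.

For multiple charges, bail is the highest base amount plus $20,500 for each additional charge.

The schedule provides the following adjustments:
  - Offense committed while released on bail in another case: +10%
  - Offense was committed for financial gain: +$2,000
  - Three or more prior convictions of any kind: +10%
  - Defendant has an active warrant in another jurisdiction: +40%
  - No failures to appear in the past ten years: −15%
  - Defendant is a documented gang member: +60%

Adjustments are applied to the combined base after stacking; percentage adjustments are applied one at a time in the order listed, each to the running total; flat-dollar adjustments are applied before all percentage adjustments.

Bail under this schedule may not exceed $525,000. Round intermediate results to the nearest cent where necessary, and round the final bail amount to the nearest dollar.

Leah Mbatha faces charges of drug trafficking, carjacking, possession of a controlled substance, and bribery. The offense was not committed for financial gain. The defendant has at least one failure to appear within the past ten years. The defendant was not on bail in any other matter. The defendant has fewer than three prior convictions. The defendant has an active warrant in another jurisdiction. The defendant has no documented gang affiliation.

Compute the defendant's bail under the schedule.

Base amounts from the schedule: drug trafficking $100,000; carjacking $158,500; possession of a controlled substance $5,200; bribery $39,500.
Stacking rule: highest base plus $20,500 per additional charge. Highest is carjacking at $158,500; 3 additional charges → +$61,500. Combined base = $220,000.
Defendant has an active warrant in another jurisdiction (+40%): $220,000 × 1.4 = $308,000.
$308,000 is within the $525,000 maximum.

$308,000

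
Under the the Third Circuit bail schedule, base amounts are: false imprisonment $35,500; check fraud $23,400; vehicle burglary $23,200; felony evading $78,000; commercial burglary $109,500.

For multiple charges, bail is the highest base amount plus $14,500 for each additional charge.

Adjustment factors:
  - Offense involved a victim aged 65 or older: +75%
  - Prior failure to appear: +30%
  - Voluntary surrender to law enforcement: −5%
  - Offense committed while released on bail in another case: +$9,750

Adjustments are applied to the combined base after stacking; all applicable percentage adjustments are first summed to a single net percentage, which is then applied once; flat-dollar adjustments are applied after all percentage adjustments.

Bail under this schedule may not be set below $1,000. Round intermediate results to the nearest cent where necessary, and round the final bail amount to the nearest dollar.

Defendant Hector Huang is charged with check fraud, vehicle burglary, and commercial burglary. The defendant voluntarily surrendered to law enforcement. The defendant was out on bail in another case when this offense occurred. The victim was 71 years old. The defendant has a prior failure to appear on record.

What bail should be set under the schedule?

Base amounts from the schedule: check fraud $23,400; vehicle burglary $23,200; commercial burglary $109,500.
Stacking rule: highest base plus $14,500 per additional charge. Highest is commercial burglary at $109,500; 2 additional charges → +$29,000. Combined base = $138,500.
Net percentage adjustment: +75% +30% −5% = +100%. $138,500 × 2 = $277,000.
Offense committed while released on bail in another case (+$9,750 flat): $277,000 + $9,750 = $286,750.
$286,750 is at or above the $1,000 minimum.

$286,750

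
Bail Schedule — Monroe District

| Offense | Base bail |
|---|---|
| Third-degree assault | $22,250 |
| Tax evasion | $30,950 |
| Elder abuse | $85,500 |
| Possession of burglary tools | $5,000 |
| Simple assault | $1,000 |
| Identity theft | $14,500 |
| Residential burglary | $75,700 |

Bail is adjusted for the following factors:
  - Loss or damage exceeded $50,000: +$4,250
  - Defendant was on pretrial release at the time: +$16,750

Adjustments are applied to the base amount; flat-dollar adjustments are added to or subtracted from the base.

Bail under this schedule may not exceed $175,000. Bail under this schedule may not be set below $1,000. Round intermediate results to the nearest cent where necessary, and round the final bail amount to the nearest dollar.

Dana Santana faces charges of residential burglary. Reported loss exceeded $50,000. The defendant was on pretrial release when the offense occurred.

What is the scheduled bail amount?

Base amounts from the schedule: residential burglary $75,700.
Single charge. Combined base = $75,700.
Loss or damage exceeded $50,000 (+$4,250 flat): $75,700 + $4,250 = $79,950.
Defendant was on pretrial release at the time (+$16,750 flat): $79,950 + $16,750 = $96,700.
$96,700 is within the $175,000 maximum.
$96,700 is at or above the $1,000 minimum.

$96,700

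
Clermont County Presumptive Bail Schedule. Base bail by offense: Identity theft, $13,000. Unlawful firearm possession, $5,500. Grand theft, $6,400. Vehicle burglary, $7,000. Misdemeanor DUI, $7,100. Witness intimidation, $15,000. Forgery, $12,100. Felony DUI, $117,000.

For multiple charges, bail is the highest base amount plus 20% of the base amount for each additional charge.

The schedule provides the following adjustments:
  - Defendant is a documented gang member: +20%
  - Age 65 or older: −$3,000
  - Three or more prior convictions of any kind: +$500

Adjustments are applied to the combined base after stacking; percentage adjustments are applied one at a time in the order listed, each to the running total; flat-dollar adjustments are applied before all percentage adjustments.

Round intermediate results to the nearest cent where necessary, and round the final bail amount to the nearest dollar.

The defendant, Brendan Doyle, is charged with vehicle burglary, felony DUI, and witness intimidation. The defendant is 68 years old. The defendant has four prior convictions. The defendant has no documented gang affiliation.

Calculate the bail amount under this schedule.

Base amounts from the schedule: vehicle burglary $7,000; felony DUI $117,000; witness intimidation $15,000.
Stacking rule: highest base plus 20% of each additional charge. Highest is felony DUI at $117,000. Additional: $7,000 × 20% = $1,400; $15,000 × 20% = $3,000. Combined base = $117,000 + $4,400 = $121,400.
Age 65 or older (−$3,000 flat): $121,400 − $3,000 = $118,400.
Three or more prior convictions of any kind (+$500 flat): $118,400 + $500 = $118,900.

$118,900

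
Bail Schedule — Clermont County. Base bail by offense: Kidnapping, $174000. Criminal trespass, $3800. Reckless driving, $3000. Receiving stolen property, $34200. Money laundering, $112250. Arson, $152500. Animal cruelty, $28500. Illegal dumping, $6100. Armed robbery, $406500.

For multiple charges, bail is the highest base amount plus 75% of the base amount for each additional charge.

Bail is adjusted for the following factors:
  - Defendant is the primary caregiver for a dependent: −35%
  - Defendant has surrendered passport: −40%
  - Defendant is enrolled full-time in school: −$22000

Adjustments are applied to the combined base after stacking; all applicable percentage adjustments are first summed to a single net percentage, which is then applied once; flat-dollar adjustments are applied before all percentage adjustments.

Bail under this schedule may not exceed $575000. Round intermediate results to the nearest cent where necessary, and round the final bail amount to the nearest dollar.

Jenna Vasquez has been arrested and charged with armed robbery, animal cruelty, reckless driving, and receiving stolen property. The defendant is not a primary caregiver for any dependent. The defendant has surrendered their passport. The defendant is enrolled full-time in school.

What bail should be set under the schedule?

$260265

Base amounts from the schedule: armed robbery $406500; animal cruelty $28500; reckless driving $3000; receiving stolen property $34200.
Stacking rule: highest base plus 75% of each additional charge. Highest is armed robbery at $406500. Additional: $28500 × 75% = $21375; $3000 × 75% = $2250; $34200 × 75% = $25650. Combined base = $406500 + $49275 = $455775.
Defendant is enrolled full-time in school (−$22000 flat): $455775 − $22000 = $433775.
Defendant has surrendered passport (−40%): $433775 × 0.6 = $260265.
$260265 is within the $575000 maximum.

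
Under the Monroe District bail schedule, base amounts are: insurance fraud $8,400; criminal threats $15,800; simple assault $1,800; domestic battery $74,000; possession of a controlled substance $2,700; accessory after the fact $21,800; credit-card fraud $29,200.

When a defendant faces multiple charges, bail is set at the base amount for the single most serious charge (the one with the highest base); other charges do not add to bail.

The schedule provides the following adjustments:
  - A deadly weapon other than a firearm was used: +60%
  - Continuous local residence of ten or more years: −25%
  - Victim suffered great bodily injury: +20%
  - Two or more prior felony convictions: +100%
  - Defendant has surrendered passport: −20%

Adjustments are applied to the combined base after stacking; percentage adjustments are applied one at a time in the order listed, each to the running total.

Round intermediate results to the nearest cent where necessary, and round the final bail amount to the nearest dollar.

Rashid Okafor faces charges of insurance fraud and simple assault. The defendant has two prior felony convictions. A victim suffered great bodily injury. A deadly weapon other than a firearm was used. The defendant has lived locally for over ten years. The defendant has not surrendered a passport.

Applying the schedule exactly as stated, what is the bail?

Base amounts from the schedule: insurance fraud $8,400; simple assault $1,800.
Stacking rule: use the highest base only. Highest is insurance fraud at $8,400. Combined base = $8,400.
A deadly weapon other than a firearm was used (+60%): $8,400 × 1.6 = $13,440.
Continuous local residence of ten or more years (−25%): $13,440 × 0.75 = $10,080.
Victim suffered great bodily injury (+20%): $10,080 × 1.2 = $12,096.
Two or more prior felony convictions (+100%): $12,096 × 2 = $24,192.

$24,192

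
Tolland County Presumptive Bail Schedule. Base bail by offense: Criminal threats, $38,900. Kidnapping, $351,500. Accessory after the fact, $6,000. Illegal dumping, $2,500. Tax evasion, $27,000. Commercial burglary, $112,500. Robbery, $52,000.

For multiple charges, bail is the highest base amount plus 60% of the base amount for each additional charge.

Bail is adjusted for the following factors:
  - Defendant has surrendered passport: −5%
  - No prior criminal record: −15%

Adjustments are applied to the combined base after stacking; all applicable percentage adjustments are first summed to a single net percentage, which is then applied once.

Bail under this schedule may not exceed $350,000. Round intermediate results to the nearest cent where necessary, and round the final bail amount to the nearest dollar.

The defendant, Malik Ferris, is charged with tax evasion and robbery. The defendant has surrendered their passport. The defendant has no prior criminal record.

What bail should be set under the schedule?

$54,560

Base amounts from the schedule: tax evasion $27,000; robbery $52,000.
Stacking rule: highest base plus 60% of each additional charge. Highest is robbery at $52,000. Additional: $27,000 × 60% = $16,200. Combined base = $52,000 + $16,200 = $68,200.
Net percentage adjustment: −5% −15% = −20%. $68,200 × 0.8 = $54,560.
$54,560 is within the $350,000 maximum.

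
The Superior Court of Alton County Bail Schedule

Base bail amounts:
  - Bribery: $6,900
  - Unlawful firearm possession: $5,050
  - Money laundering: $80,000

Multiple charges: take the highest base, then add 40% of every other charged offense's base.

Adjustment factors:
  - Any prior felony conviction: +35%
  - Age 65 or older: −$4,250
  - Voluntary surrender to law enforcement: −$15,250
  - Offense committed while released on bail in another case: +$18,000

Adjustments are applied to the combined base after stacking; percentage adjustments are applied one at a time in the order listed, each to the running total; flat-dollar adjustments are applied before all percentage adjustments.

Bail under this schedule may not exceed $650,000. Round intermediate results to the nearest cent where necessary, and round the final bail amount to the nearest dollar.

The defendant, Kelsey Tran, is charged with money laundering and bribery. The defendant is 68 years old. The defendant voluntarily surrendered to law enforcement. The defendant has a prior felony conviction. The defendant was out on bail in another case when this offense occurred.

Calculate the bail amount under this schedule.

Base amounts from the schedule: money laundering $80,000; bribery $6,900.
Stacking rule: highest base plus 40% of each additional charge. Highest is money laundering at $80,000. Additional: $6,900 × 40% = $2,760. Combined base = $80,000 + $2,760 = $82,760.
Age 65 or older (−$4,250 flat): $82,760 − $4,250 = $78,510.
Voluntary surrender to law enforcement (−$15,250 flat): $78,510 − $15,250 = $63,260.
Offense committed while released on bail in another case (+$18,000 flat): $63,260 + $18,000 = $81,260.
Any prior felony conviction (+35%): $81,260 × 1.35 = $109,701.
$109,701 is within the $650,000 maximum.

$109,701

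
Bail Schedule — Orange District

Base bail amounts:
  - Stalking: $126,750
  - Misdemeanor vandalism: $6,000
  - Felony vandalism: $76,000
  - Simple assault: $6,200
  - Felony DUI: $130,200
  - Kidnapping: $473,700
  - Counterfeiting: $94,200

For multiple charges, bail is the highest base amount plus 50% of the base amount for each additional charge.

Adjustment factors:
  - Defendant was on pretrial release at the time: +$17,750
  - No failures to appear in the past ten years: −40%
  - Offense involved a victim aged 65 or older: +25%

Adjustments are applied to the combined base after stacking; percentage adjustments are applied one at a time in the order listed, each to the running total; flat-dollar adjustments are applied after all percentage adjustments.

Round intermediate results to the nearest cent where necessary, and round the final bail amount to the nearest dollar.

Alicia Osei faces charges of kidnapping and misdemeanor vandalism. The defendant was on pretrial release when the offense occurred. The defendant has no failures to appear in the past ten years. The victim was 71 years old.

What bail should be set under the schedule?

$375,275

Base amounts from the schedule: kidnapping $473,700; misdemeanor vandalism $6,000.
Stacking rule: highest base plus 50% of each additional charge. Highest is kidnapping at $473,700. Additional: $6,000 × 50% = $3,000. Combined base = $473,700 + $3,000 = $476,700.
No failures to appear in the past ten years (−40%): $476,700 × 0.6 = $286,020.
Offense involved a victim aged 65 or older (+25%): $286,020 × 1.25 = $357,525.
Defendant was on pretrial release at the time (+$17,750 flat): $357,525 + $17,750 = $375,275.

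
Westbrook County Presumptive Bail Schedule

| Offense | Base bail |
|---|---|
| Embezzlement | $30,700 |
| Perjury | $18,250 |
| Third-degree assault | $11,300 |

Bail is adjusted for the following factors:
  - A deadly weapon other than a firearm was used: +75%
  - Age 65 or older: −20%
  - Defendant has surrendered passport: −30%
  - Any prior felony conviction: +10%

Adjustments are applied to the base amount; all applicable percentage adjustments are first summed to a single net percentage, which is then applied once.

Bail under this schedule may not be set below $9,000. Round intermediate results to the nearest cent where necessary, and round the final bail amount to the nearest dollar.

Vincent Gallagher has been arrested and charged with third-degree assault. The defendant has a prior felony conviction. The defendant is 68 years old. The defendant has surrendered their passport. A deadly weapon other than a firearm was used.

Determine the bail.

Base amounts from the schedule: third-degree assault $11,300.
Single charge. Combined base = $11,300.
Net percentage adjustment: +75% −20% −30% +10% = +35%. $11,300 × 1.35 = $15,255.
$15,255 is at or above the $9,000 minimum.

$15,255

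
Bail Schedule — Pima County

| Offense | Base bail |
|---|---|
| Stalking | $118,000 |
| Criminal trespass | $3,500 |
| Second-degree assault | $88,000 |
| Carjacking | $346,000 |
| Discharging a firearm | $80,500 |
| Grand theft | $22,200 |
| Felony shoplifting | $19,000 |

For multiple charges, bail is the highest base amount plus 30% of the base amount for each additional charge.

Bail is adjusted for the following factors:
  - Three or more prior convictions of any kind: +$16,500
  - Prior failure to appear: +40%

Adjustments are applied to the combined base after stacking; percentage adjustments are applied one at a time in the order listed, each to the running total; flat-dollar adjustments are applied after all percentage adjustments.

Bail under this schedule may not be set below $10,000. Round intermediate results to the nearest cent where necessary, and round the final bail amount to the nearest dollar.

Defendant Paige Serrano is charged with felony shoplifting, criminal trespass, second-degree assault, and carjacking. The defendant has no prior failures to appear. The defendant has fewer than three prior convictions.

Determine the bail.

Base amounts from the schedule: felony shoplifting $19,000; criminal trespass $3,500; second-degree assault $88,000; carjacking $346,000.
Stacking rule: highest base plus 30% of each additional charge. Highest is carjacking at $346,000. Additional: $19,000 × 30% = $5,700; $3,500 × 30% = $1,050; $88,000 × 30% = $26,400. Combined base = $346,000 + $33,150 = $379,150.
No adjustment factors apply to this defendant.
$379,150 is at or above the $10,000 minimum.

$379,150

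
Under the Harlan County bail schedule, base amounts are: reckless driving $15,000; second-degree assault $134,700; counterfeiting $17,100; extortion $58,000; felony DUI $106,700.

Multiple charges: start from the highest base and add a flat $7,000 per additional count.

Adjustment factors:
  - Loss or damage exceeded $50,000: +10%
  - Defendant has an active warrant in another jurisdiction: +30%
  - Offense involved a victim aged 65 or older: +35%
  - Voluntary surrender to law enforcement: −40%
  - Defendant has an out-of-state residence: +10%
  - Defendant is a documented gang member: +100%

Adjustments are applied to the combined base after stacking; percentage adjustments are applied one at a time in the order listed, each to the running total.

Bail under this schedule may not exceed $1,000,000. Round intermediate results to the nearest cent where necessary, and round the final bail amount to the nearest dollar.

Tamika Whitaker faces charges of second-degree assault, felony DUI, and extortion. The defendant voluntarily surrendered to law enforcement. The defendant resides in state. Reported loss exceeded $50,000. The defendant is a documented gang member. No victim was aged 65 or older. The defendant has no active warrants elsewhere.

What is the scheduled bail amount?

Base amounts from the schedule: second-degree assault $134,700; felony DUI $106,700; extortion $58,000.
Stacking rule: highest base plus $7,000 per additional charge. Highest is second-degree assault at $134,700; 2 additional charges → +$14,000. Combined base = $148,700.
Loss or damage exceeded $50,000 (+10%): $148,700 × 1.1 = $163,570.
Voluntary surrender to law enforcement (−40%): $163,570 × 0.6 = $98,142.
Defendant is a documented gang member (+100%): $98,142 × 2 = $196,284.
$196,284 is within the $1,000,000 maximum.

$196,284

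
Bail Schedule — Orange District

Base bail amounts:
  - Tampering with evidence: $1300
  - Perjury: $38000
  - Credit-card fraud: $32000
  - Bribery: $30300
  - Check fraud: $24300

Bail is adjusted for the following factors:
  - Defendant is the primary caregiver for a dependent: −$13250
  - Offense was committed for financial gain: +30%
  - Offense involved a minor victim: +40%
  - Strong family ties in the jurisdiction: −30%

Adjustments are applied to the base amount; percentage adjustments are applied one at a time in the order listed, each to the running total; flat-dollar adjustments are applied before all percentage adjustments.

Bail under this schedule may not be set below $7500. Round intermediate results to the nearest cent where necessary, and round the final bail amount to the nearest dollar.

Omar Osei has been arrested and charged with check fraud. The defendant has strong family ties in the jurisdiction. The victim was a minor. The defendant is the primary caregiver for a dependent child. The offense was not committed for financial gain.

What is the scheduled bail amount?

$10829

Base amounts from the schedule: check fraud $24300.
Single charge. Combined base = $24300.
Defendant is the primary caregiver for a dependent (−$13250 flat): $24300 − $13250 = $11050.
Offense involved a minor victim (+40%): $11050 × 1.4 = $15470.
Strong family ties in the jurisdiction (−30%): $15470 × 0.7 = $10829.
$10829 is at or above the $7500 minimum.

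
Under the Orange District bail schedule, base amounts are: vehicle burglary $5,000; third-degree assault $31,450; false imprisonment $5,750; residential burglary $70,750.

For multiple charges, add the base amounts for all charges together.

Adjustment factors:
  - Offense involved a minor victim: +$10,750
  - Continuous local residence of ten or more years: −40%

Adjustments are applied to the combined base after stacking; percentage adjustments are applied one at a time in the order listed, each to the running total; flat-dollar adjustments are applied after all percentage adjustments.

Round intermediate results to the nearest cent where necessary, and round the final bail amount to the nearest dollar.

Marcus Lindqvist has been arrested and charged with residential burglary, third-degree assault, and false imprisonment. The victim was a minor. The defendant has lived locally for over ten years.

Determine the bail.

$75,520

Base amounts from the schedule: residential burglary $70,750; third-degree assault $31,450; false imprisonment $5,750.
Stacking rule: sum of all bases. $70,750 + $31,450 + $5,750 = $107,950.
Continuous local residence of ten or more years (−40%): $107,950 × 0.6 = $64,770.
Offense involved a minor victim (+$10,750 flat): $64,770 + $10,750 = $75,520.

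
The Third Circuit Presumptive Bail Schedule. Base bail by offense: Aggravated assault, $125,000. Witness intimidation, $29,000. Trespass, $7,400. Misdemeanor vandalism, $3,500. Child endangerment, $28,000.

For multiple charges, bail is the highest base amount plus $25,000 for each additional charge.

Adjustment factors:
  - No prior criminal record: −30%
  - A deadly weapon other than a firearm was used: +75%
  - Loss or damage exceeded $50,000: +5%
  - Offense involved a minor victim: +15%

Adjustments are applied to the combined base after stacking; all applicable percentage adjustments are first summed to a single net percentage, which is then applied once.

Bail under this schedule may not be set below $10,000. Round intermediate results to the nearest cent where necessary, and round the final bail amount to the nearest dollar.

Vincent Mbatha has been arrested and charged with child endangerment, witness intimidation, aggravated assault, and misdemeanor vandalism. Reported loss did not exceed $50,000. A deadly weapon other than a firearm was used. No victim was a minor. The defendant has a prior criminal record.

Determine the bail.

$350,000

Base amounts from the schedule: child endangerment $28,000; witness intimidation $29,000; aggravated assault $125,000; misdemeanor vandalism $3,500.
Stacking rule: highest base plus $25,000 per additional charge. Highest is aggravated assault at $125,000; 3 additional charges → +$75,000. Combined base = $200,000.
A deadly weapon other than a firearm was used (+75%): $200,000 × 1.75 = $350,000.
$350,000 is at or above the $10,000 minimum.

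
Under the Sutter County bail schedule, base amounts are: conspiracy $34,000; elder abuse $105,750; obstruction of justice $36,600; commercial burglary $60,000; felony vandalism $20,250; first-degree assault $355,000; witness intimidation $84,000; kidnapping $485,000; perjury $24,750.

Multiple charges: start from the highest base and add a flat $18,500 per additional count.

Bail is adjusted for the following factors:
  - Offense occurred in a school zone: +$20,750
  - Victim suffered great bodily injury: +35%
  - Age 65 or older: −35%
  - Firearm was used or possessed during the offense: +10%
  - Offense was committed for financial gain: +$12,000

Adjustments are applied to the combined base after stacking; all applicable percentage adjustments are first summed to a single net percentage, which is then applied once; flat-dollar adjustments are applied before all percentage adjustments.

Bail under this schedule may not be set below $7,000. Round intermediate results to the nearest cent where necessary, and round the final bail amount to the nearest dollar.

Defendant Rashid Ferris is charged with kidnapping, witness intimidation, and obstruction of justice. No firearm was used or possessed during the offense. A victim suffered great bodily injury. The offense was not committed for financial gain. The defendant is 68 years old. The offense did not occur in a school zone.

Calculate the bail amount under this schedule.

Base amounts from the schedule: kidnapping $485,000; witness intimidation $84,000; obstruction of justice $36,600.
Stacking rule: highest base plus $18,500 per additional charge. Highest is kidnapping at $485,000; 2 additional charges → +$37,000. Combined base = $522,000.
Net percentage adjustment: +35% −35% = +0%. $522,000 × 1 = $522,000.
$522,000 is at or above the $7,000 minimum.

$522,000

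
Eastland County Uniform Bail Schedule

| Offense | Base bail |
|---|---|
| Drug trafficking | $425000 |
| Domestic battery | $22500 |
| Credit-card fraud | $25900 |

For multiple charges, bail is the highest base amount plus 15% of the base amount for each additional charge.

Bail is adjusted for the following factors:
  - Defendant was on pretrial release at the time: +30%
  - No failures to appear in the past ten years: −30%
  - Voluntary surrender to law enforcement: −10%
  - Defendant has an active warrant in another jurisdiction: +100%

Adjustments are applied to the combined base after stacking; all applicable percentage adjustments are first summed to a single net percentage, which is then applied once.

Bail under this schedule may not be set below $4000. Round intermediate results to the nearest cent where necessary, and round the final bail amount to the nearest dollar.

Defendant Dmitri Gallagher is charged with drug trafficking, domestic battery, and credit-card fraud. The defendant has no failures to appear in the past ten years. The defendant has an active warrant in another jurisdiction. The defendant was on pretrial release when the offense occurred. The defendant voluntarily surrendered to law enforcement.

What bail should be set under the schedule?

Base amounts from the schedule: drug trafficking $425000; domestic battery $22500; credit-card fraud $25900.
Stacking rule: highest base plus 15% of each additional charge. Highest is drug trafficking at $425000. Additional: $22500 × 15% = $3375; $25900 × 15% = $3885. Combined base = $425000 + $7260 = $432260.
Net percentage adjustment: +30% −30% −10% +100% = +90%. $432260 × 1.9 = $821294.
$821294 is at or above the $4000 minimum.

$821294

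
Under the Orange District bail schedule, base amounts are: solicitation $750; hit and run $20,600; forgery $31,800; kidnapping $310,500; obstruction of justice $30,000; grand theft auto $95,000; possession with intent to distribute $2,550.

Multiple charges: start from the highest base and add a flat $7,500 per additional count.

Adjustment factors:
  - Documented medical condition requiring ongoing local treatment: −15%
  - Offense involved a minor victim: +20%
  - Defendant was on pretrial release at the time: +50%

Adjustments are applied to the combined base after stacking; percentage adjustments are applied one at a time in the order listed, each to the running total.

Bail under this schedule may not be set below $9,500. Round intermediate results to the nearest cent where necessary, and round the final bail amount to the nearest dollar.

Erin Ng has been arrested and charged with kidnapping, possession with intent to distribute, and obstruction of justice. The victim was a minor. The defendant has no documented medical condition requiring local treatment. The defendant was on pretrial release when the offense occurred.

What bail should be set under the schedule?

$585,900

Base amounts from the schedule: kidnapping $310,500; possession with intent to distribute $2,550; obstruction of justice $30,000.
Stacking rule: highest base plus $7,500 per additional charge. Highest is kidnapping at $310,500; 2 additional charges → +$15,000. Combined base = $325,500.
Offense involved a minor victim (+20%): $325,500 × 1.2 = $390,600.
Defendant was on pretrial release at the time (+50%): $390,600 × 1.5 = $585,900.
$585,900 is at or above the $9,500 minimum.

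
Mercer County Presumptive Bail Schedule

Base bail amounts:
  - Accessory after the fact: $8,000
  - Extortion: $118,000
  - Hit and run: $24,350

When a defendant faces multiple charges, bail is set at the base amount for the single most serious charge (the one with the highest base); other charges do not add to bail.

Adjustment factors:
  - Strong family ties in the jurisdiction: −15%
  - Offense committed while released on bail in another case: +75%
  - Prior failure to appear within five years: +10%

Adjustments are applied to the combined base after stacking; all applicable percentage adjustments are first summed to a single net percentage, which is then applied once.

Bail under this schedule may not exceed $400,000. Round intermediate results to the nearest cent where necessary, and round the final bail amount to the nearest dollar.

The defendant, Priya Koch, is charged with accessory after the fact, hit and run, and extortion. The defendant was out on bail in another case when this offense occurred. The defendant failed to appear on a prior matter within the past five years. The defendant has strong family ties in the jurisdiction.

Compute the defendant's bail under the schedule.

$200,600

Base amounts from the schedule: accessory after the fact $8,000; hit and run $24,350; extortion $118,000.
Stacking rule: use the highest base only. Highest is extortion at $118,000. Combined base = $118,000.
Net percentage adjustment: −15% +75% +10% = +70%. $118,000 × 1.7 = $200,600.
$200,600 is within the $400,000 maximum.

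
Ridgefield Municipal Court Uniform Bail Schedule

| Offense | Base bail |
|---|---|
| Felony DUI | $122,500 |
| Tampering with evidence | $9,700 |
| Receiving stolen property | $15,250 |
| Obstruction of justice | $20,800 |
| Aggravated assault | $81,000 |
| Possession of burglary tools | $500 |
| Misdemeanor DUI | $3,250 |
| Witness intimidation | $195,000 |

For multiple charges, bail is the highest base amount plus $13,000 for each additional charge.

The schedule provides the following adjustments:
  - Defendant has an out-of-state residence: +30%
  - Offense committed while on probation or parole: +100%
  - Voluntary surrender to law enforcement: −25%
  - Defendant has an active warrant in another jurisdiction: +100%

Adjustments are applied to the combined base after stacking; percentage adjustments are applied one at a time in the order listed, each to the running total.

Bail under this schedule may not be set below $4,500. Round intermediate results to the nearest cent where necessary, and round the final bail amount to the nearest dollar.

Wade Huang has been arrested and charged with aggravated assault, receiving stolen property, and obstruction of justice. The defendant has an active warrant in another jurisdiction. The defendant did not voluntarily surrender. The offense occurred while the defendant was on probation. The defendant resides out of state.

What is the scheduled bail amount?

Base amounts from the schedule: aggravated assault $81,000; receiving stolen property $15,250; obstruction of justice $20,800.
Stacking rule: highest base plus $13,000 per additional charge. Highest is aggravated assault at $81,000; 2 additional charges → +$26,000. Combined base = $107,000.
Defendant has an out-of-state residence (+30%): $107,000 × 1.3 = $139,100.
Offense committed while on probation or parole (+100%): $139,100 × 2 = $278,200.
Defendant has an active warrant in another jurisdiction (+100%): $278,200 × 2 = $556,400.
$556,400 is at or above the $4,500 minimum.

$556,400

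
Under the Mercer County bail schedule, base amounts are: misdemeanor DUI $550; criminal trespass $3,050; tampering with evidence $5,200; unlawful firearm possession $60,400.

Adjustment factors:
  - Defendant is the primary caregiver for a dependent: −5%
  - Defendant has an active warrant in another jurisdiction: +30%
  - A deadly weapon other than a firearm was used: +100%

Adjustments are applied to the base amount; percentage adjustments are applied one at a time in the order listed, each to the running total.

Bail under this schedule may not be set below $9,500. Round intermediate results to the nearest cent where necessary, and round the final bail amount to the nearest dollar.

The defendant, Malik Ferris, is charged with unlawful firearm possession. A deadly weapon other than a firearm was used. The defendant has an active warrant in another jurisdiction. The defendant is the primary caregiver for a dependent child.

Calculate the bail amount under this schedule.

Base amounts from the schedule: unlawful firearm possession $60,400.
Single charge. Combined base = $60,400.
Defendant is the primary caregiver for a dependent (−5%): $60,400 × 0.95 = $57,380.
Defendant has an active warrant in another jurisdiction (+30%): $57,380 × 1.3 = $74,594.
A deadly weapon other than a firearm was used (+100%): $74,594 × 2 = $149,188.
$149,188 is at or above the $9,500 minimum.

$149,188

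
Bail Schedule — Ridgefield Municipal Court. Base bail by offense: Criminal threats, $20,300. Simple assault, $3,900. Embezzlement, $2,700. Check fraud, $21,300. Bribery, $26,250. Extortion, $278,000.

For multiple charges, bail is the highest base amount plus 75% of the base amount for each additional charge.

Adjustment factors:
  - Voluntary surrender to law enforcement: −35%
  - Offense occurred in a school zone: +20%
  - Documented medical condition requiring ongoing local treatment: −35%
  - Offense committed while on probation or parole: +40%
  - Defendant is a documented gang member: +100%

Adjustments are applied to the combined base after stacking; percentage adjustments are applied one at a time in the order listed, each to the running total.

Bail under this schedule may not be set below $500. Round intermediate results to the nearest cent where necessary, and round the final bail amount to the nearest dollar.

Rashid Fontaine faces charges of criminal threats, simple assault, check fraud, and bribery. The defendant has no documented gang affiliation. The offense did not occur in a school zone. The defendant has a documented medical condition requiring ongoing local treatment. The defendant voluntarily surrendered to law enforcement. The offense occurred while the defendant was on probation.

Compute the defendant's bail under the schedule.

$35,712

Base amounts from the schedule: criminal threats $20,300; simple assault $3,900; check fraud $21,300; bribery $26,250.
Stacking rule: highest base plus 75% of each additional charge. Highest is bribery at $26,250. Additional: $20,300 × 75% = $15,225; $3,900 × 75% = $2,925; $21,300 × 75% = $15,975. Combined base = $26,250 + $34,125 = $60,375.
Voluntary surrender to law enforcement (−35%): $60,375 × 0.65 = $39,243.75.
Documented medical condition requiring ongoing local treatment (−35%): $39,243.75 × 0.65 = $25,508.44.
Offense committed while on probation or parole (+40%): $25,508.44 × 1.4 = $35,711.82.
$35,711.82 is at or above the $500 minimum.
Rounded to the nearest dollar: $35,712.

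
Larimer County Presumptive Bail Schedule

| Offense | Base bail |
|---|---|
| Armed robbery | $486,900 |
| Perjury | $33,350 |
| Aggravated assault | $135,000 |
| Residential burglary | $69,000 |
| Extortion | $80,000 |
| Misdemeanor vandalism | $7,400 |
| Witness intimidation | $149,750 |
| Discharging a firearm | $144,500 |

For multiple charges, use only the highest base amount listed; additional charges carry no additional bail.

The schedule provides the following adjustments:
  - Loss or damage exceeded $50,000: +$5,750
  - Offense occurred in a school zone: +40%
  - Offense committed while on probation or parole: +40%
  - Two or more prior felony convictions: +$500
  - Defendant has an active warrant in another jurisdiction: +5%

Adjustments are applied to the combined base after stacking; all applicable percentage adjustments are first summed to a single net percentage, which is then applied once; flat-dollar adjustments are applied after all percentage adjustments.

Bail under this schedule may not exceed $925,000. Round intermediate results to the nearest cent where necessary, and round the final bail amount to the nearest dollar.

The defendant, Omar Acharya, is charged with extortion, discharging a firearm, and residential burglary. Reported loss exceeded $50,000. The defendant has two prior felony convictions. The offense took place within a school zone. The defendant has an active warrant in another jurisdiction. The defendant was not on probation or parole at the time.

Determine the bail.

$215,775

Base amounts from the schedule: extortion $80,000; discharging a firearm $144,500; residential burglary $69,000.
Stacking rule: use the highest base only. Highest is discharging a firearm at $144,500. Combined base = $144,500.
Net percentage adjustment: +40% +5% = +45%. $144,500 × 1.45 = $209,525.
Loss or damage exceeded $50,000 (+$5,750 flat): $209,525 + $5,750 = $215,275.
Two or more prior felony convictions (+$500 flat): $215,275 + $500 = $215,775.
$215,775 is within the $925,000 maximum.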